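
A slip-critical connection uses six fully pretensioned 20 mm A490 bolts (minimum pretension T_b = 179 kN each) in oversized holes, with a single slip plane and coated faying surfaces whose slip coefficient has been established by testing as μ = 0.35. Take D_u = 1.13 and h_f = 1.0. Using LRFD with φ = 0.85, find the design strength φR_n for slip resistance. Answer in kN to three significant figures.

R_n = μ · D_u · h_f · T_b · n_s · n_b = 0.35 × 1.13 × 1.0 × 179 × 1 × 6 = 424.8 kN.
Design strength φR_n = 0.85 × 424.8 = 361 kN.

361 kN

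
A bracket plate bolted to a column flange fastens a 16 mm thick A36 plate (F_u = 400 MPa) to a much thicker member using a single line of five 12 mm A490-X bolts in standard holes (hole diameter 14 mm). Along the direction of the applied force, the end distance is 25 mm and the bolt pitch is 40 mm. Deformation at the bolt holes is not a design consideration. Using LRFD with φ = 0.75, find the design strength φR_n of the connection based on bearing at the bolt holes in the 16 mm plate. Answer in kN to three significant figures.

Per bolt r_n = 1.5 l_c t F_u ≤ 3.0 d t F_u; upper limit = 3.0 × 12 × 16 × 400 / 1000 = 230.4 kN.
Edge bolt: l_c = 25 − 14/2 = 18 mm → 1.5 × 18 × 16 × 400 / 1000 = 172.8 → r_n = 172.8 kN.
Interior bolts: l_c = 40 − 14 = 26 mm → 1.5 × 26 × 16 × 400 / 1000 = 249.6 → r_n = 230.4 kN.
R_n = 1 × 172.8 + 4 × 230.4 = 1094 kN.
Design strength φR_n = 0.75 × 1094 = 821 kN.

821 kN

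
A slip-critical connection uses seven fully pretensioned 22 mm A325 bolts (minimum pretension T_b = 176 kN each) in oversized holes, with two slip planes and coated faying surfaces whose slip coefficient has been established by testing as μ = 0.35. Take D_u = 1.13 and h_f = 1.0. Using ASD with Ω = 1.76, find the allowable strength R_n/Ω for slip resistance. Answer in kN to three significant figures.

R_n = μ · D_u · h_f · T_b · n_s · n_b = 0.35 × 1.13 × 1.0 × 176 × 2 × 7 = 974.5 kN.
Allowable strength R_n/Ω = 974.5 / 1.76 = 554 kN.

554 kN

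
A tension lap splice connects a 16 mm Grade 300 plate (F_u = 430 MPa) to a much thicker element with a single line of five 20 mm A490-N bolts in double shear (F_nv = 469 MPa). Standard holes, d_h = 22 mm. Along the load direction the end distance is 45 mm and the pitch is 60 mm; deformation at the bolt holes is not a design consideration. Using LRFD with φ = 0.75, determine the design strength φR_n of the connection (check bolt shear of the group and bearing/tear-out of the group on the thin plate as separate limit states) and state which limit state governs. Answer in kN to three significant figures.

1110 kN (bolt shear governs)

Bolt shear: A_b = π·20²/4 = 314.2 mm²; R_n = 469 × 314.2 × 5 × 2 / 1000 = 1473 kN → 0.75 × 1473 = 1110 kN.
Bearing (1.5 l_c t F_u ≤ 3.0 d t F_u): upper limit = 3.0·20·16·430 / 1000 = 412.8 kN.
  Edge l_c = 45 − 22/2 = 34 → r_n = 350.9 kN; interior l_c = 60 − 22 = 38 → r_n = 392.2 kN.
  R_n,bearing = 1·350.9 + 4·392.2 = 1920 kN → 0.75 × 1920 = 1440 kN.
Bolt shear governs: 1110 kN.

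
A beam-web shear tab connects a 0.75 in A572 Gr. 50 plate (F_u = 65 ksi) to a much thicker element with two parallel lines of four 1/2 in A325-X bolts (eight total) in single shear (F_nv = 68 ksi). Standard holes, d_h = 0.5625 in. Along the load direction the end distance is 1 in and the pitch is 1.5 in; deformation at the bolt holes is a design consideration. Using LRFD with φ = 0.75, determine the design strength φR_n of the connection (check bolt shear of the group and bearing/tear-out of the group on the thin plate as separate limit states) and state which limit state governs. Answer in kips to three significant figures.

Bolt shear: A_b = π·0.5²/4 = 0.1963 in²; R_n = 68 × 0.1963 × 8 × 1 = 106.8 kips → 0.75 × 106.8 = 80.1 kips.
Bearing (1.2 l_c t F_u ≤ 2.4 d t F_u): upper limit = 2.4·0.5·0.75·65 = 58.5 kips.
  Edge l_c = 1 − 0.5625/2 = 0.7188 → r_n = 42.05 kips; interior l_c = 1.5 − 0.5625 = 0.9375 → r_n = 54.84 kips.
  R_n,bearing = 2·42.05 + 6·54.84 = 413.2 kips → 0.75 × 413.2 = 310 kips.
Bolt shear governs: 80.1 kips.

80.1 kips (bolt shear governs)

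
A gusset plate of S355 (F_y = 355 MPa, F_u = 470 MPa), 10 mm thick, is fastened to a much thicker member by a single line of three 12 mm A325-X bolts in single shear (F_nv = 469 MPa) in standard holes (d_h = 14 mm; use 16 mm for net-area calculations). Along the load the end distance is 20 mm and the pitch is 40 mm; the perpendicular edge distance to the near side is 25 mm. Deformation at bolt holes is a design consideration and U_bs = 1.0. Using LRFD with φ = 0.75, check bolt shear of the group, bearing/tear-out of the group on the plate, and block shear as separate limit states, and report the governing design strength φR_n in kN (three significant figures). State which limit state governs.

119 kN (bolt shear governs)

Bolt shear: A_b = π·12²/4 = 113.1 mm²; R_n = 469 × 113.1 × 3 × 1 / 1000 = 159.1 kN → 0.75 × 159.1 = 119 kN.
Bearing: edge l_c = 13, r_n = 73.32 kN; interior l_c = 26, r_n = 135.4 kN; R_n = 73.32 + 2·135.4 = 344 kN → 258 kN.
Block shear: A_gv = 1000, A_nv = 600, A_nt = 170 mm²; R_n = min(0.6F_uA_nv, 0.6F_yA_gv) + U_bs·F_u·A_nt = 249.1 kN → 187 kN.
Bolt shear governs: 119 kN.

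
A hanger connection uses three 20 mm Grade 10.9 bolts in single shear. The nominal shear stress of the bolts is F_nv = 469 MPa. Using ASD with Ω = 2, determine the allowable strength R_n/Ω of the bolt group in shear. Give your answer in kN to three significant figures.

A_b = π × 20² / 4 = 314.2 mm².
R_n = F_nv · A_b · n · n_s = 469 × 314.2 × 3 × 1 / 1000 = 442 kN.
Allowable strength R_n/Ω = 442 / 2 = 221 kN.

221 kN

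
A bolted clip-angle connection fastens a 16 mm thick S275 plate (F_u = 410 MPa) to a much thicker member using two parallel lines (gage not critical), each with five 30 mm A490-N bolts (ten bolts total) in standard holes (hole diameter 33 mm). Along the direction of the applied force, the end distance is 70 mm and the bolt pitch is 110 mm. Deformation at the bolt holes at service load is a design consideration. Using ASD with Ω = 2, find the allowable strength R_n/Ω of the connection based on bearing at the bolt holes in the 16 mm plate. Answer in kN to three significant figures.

Per bolt r_n = 1.2 l_c t F_u ≤ 2.4 d t F_u; upper limit = 2.4 × 30 × 16 × 410 / 1000 = 472.3 kN.
Edge bolt: l_c = 70 − 33/2 = 53.5 mm → 1.2 × 53.5 × 16 × 410 / 1000 = 421.2 → r_n = 421.2 kN.
Interior bolts: l_c = 110 − 33 = 77 mm → 1.2 × 77 × 16 × 410 / 1000 = 606.1 → r_n = 472.3 kN.
R_n = 2 × 421.2 + 8 × 472.3 = 4621 kN.
Allowable strength R_n/Ω = 4621 / 2 = 2310 kN.

2310 kN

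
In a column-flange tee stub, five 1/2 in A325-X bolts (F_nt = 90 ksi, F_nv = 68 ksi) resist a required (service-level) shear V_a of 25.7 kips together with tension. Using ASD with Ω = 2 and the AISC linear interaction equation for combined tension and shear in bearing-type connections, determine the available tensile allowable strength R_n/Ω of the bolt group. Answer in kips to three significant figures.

23.4 kips

A_b = π·0.5²/4 = 0.1963 in²; f_rv = 25.7 / (5 × 0.1963) = 26.18 ksi.
F'_nt = 1.3 F_nt − (Ω F_nt / F_nv) f_rv = 1.3·90 − (2·90/68)·26.18 = 47.71 ksi, capped at F_nt → F'_nt = 47.71 ksi.
R_n = F'_nt · A_b · n = 47.71 × 0.1963 × 5 = 46.84 kips.
Allowable strength R_n/Ω = 46.84 / 2 = 23.4 kips.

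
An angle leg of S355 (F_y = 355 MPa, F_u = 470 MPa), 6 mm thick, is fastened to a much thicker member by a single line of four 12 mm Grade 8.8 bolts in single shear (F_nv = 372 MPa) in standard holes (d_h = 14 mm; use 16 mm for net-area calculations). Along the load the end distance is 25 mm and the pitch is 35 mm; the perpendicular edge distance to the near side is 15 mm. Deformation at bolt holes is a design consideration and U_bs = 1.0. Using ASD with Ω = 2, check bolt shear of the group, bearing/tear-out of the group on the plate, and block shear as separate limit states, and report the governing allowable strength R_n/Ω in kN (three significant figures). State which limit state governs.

72.5 kN (block shear governs)

Bolt shear: A_b = π·12²/4 = 113.1 mm²; R_n = 372 × 113.1 × 4 × 1 / 1000 = 168.3 kN → 168.3 / 2 = 84.1 kN.
Bearing: edge l_c = 18, r_n = 60.91 kN; interior l_c = 21, r_n = 71.06 kN; R_n = 60.91 + 3·71.06 = 274.1 kN → 137 kN.
Block shear: A_gv = 780, A_nv = 444, A_nt = 42 mm²; R_n = min(0.6F_uA_nv, 0.6F_yA_gv) + U_bs·F_u·A_nt = 144.9 kN → 72.5 kN.
Block shear governs: 72.5 kN.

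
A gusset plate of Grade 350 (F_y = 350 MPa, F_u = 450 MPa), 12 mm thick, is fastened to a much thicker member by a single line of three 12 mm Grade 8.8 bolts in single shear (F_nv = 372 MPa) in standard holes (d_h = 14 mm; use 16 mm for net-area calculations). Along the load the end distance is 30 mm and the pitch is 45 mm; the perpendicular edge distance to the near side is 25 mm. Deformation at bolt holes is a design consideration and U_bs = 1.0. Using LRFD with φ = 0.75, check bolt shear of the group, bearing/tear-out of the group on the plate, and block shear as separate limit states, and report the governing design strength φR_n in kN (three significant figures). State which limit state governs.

94.7 kN (bolt shear governs)

Bolt shear: A_b = π·12²/4 = 113.1 mm²; R_n = 372 × 113.1 × 3 × 1 / 1000 = 126.2 kN → 0.75 × 126.2 = 94.7 kN.
Bearing: edge l_c = 23, r_n = 149 kN; interior l_c = 31, r_n = 155.5 kN; R_n = 149 + 2·155.5 = 460.1 kN → 345 kN.
Block shear: A_gv = 1440, A_nv = 960, A_nt = 204 mm²; R_n = min(0.6F_uA_nv, 0.6F_yA_gv) + U_bs·F_u·A_nt = 351 kN → 263 kN.
Bolt shear governs: 94.7 kN.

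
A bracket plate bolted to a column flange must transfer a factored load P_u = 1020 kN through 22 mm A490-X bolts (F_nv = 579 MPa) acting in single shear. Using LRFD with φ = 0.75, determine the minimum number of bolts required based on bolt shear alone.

A_b = π·22²/4 = 380.1 mm².
Per-bolt design strength φR_n = 0.75 × 579 × 380.1 × 1 / 1000 = 165.1 kN.
n ≥ 1020 / 165.1 = 6.179 → use 7 bolts.

7 bolts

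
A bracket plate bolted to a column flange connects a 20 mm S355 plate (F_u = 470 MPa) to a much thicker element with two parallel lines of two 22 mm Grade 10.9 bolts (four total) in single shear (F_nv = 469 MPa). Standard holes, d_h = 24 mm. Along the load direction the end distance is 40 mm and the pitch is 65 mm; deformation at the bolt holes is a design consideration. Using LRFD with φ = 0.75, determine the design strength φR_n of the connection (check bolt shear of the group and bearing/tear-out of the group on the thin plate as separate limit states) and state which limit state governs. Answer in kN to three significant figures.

Bolt shear: A_b = π·22²/4 = 380.1 mm²; R_n = 469 × 380.1 × 4 × 1 / 1000 = 713.1 kN → 0.75 × 713.1 = 535 kN.
Bearing (1.2 l_c t F_u ≤ 2.4 d t F_u): upper limit = 2.4·22·20·470 / 1000 = 496.3 kN.
  Edge l_c = 40 − 24/2 = 28 → r_n = 315.8 kN; interior l_c = 65 − 24 = 41 → r_n = 462.5 kN.
  R_n,bearing = 2·315.8 + 2·462.5 = 1557 kN → 0.75 × 1557 = 1170 kN.
Bolt shear governs: 535 kN.

535 kN (bolt shear governs)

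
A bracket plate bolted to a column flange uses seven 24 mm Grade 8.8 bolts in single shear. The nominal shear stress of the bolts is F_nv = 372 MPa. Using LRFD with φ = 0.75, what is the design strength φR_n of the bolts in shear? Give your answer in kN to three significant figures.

A_b = π × 24² / 4 = 452.4 mm².
R_n = F_nv · A_b · n · n_s = 372 × 452.4 × 7 × 1 / 1000 = 1178 kN.
Design strength φR_n = 0.75 × 1178 = 884 kN.

884 kN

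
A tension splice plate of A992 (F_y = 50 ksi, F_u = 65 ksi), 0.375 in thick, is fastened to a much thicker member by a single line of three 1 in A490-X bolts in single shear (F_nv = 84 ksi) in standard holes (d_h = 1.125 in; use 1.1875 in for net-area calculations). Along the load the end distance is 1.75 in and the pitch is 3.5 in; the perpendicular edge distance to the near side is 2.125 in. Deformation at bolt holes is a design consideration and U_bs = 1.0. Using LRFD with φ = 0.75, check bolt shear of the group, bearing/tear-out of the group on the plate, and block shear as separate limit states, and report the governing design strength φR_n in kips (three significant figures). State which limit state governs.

Bolt shear: A_b = π·1²/4 = 0.7854 in²; R_n = 84 × 0.7854 × 3 × 1 = 197.9 kips → 0.75 × 197.9 = 148 kips.
Bearing: edge l_c = 1.188, r_n = 34.73 kips; interior l_c = 2.375, r_n = 58.5 kips; R_n = 34.73 + 2·58.5 = 151.7 kips → 114 kips.
Block shear: A_gv = 3.281, A_nv = 2.168, A_nt = 0.5742 in²; R_n = min(0.6F_uA_nv, 0.6F_yA_gv) + U_bs·F_u·A_nt = 121.9 kips → 91.4 kips.
Block shear governs: 91.4 kips.

91.4 kips (block shear governs)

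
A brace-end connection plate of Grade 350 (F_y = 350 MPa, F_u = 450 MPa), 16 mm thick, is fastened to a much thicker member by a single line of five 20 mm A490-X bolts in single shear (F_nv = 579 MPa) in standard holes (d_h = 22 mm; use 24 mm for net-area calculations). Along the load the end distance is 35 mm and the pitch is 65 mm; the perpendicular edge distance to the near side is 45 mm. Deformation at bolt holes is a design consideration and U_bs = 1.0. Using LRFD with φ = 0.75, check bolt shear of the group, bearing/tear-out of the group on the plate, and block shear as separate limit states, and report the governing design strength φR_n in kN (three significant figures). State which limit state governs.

Bolt shear: A_b = π·20²/4 = 314.2 mm²; R_n = 579 × 314.2 × 5 × 1 / 1000 = 909.5 kN → 0.75 × 909.5 = 682 kN.
Bearing: edge l_c = 24, r_n = 207.4 kN; interior l_c = 43, r_n = 345.6 kN; R_n = 207.4 + 4·345.6 = 1590 kN → 1190 kN.
Block shear: A_gv = 4720, A_nv = 2992, A_nt = 528 mm²; R_n = min(0.6F_uA_nv, 0.6F_yA_gv) + U_bs·F_u·A_nt = 1045 kN → 784 kN.
Bolt shear governs: 682 kN.

682 kN (bolt shear governs)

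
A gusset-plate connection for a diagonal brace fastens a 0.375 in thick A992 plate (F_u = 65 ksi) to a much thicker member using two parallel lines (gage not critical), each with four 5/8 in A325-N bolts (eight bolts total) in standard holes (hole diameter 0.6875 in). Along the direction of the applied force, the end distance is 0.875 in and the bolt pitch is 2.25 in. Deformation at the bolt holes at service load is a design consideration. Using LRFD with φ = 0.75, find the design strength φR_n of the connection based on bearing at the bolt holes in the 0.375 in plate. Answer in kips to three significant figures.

Per bolt r_n = 1.2 l_c t F_u ≤ 2.4 d t F_u; upper limit = 2.4 × 0.625 × 0.375 × 65 = 36.56 kips.
Edge bolt: l_c = 0.875 − 0.6875/2 = 0.5312 in → 1.2 × 0.5312 × 0.375 × 65 = 15.54 → r_n = 15.54 kips.
Interior bolts: l_c = 2.25 − 0.6875 = 1.562 in → 1.2 × 1.562 × 0.375 × 65 = 45.7 → r_n = 36.56 kips.
R_n = 2 × 15.54 + 6 × 36.56 = 250.5 kips.
Design strength φR_n = 0.75 × 250.5 = 188 kips.

188 kips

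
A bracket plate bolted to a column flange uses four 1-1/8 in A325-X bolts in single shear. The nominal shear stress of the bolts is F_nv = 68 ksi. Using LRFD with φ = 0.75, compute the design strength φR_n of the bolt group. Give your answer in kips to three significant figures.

A_b = π × 1.125² / 4 = 0.994 in².
R_n = F_nv · A_b · n · n_s = 68 × 0.994 × 4 × 1 = 270.4 kips.
Design strength φR_n = 0.75 × 270.4 = 203 kips.

203 kips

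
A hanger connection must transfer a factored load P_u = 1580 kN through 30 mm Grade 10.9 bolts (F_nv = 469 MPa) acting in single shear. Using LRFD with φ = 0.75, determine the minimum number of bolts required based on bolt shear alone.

A_b = π·30²/4 = 706.9 mm².
Per-bolt design strength φR_n = 0.75 × 469 × 706.9 × 1 / 1000 = 248.6 kN.
n ≥ 1580 / 248.6 = 6.355 → use 7 bolts.

7 bolts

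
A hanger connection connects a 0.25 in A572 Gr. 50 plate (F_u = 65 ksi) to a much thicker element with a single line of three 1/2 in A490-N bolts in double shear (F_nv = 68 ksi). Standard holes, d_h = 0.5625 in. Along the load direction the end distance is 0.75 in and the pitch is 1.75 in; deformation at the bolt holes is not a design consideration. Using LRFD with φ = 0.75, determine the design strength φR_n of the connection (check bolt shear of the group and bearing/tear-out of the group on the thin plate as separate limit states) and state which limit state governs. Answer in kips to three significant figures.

45.1 kips (bearing governs)

Bolt shear: A_b = π·0.5²/4 = 0.1963 in²; R_n = 68 × 0.1963 × 3 × 2 = 80.11 kips → 0.75 × 80.11 = 60.1 kips.
Bearing (1.5 l_c t F_u ≤ 3.0 d t F_u): upper limit = 3.0·0.5·0.25·65 = 24.38 kips.
  Edge l_c = 0.75 − 0.5625/2 = 0.4688 → r_n = 11.43 kips; interior l_c = 1.75 − 0.5625 = 1.188 → r_n = 24.38 kips.
  R_n,bearing = 1·11.43 + 2·24.38 = 60.18 kips → 0.75 × 60.18 = 45.1 kips.
Bearing governs: 45.1 kips.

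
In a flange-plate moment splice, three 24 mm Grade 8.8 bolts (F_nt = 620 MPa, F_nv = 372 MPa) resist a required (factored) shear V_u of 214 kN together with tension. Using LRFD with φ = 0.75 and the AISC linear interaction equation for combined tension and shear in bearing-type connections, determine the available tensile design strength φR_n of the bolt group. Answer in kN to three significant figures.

A_b = π·24²/4 = 452.4 mm²; f_rv = 214 × 1000 / (3 × 452.4) = 157.7 MPa.
F'_nt = 1.3 F_nt − (F_nt / φF_nv) f_rv = 1.3·620 − (620/(0.75·372))·157.7 = 455.6 MPa, capped at F_nt → F'_nt = 455.6 MPa.
R_n = F'_nt · A_b · n = 455.6 × 452.4 × 3 / 1000 = 618.3 kN.
Design strength φR_n = 0.75 × 618.3 = 464 kN.

464 kN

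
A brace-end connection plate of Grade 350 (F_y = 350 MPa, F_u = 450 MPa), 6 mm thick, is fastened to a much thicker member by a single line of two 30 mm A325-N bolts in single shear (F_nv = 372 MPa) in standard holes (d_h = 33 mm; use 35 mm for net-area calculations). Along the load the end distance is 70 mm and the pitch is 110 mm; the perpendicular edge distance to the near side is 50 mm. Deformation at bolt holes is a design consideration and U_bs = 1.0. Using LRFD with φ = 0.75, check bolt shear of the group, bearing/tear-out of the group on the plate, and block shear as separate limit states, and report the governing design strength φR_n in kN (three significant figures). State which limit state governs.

221 kN (block shear governs)

Bolt shear: A_b = π·30²/4 = 706.9 mm²; R_n = 372 × 706.9 × 2 × 1 / 1000 = 525.9 kN → 0.75 × 525.9 = 394 kN.
Bearing: edge l_c = 53.5, r_n = 173.3 kN; interior l_c = 77, r_n = 194.4 kN; R_n = 173.3 + 1·194.4 = 367.7 kN → 276 kN.
Block shear: A_gv = 1080, A_nv = 765, A_nt = 195 mm²; R_n = min(0.6F_uA_nv, 0.6F_yA_gv) + U_bs·F_u·A_nt = 294.3 kN → 221 kN.
Block shear governs: 221 kN.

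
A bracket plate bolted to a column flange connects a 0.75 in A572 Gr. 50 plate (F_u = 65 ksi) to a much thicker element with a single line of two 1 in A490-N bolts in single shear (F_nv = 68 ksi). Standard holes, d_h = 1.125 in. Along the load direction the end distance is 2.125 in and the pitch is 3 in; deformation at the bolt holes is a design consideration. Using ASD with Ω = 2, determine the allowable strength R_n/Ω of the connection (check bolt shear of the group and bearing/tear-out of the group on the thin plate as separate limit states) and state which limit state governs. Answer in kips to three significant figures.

Bolt shear: A_b = π·1²/4 = 0.7854 in²; R_n = 68 × 0.7854 × 2 × 1 = 106.8 kips → 106.8 / 2 = 53.4 kips.
Bearing (1.2 l_c t F_u ≤ 2.4 d t F_u): upper limit = 2.4·1·0.75·65 = 117 kips.
  Edge l_c = 2.125 − 1.125/2 = 1.562 → r_n = 91.41 kips; interior l_c = 3 − 1.125 = 1.875 → r_n = 109.7 kips.
  R_n,bearing = 1·91.41 + 1·109.7 = 201.1 kips → 201.1 / 2 = 101 kips.
Bolt shear governs: 53.4 kips.

53.4 kips (bolt shear governs)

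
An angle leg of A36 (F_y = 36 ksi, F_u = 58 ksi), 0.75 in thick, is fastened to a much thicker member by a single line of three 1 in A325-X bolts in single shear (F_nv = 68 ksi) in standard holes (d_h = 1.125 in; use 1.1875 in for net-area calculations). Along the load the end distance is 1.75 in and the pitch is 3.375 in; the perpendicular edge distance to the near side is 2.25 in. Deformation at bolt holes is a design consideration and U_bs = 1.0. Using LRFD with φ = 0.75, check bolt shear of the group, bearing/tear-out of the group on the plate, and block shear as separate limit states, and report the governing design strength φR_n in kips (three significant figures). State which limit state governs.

120 kips (bolt shear governs)

Bolt shear: A_b = π·1²/4 = 0.7854 in²; R_n = 68 × 0.7854 × 3 × 1 = 160.2 kips → 0.75 × 160.2 = 120 kips.
Bearing: edge l_c = 1.188, r_n = 61.99 kips; interior l_c = 2.25, r_n = 104.4 kips; R_n = 61.99 + 2·104.4 = 270.8 kips → 203 kips.
Block shear: A_gv = 6.375, A_nv = 4.148, A_nt = 1.242 in²; R_n = min(0.6F_uA_nv, 0.6F_yA_gv) + U_bs·F_u·A_nt = 209.7 kips → 157 kips.
Bolt shear governs: 120 kips.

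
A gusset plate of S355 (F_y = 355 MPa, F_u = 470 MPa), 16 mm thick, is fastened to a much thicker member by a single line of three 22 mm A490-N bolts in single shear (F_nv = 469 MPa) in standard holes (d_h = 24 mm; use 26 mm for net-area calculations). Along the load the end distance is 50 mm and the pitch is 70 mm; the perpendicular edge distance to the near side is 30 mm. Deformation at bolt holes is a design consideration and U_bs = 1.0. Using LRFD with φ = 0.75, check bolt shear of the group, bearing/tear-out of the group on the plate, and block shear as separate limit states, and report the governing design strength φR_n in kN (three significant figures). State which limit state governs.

401 kN (bolt shear governs)

Bolt shear: A_b = π·22²/4 = 380.1 mm²; R_n = 469 × 380.1 × 3 × 1 / 1000 = 534.8 kN → 0.75 × 534.8 = 401 kN.
Bearing: edge l_c = 38, r_n = 342.9 kN; interior l_c = 46, r_n = 397.1 kN; R_n = 342.9 + 2·397.1 = 1137 kN → 853 kN.
Block shear: A_gv = 3040, A_nv = 2000, A_nt = 272 mm²; R_n = min(0.6F_uA_nv, 0.6F_yA_gv) + U_bs·F_u·A_nt = 691.8 kN → 519 kN.
Bolt shear governs: 401 kN.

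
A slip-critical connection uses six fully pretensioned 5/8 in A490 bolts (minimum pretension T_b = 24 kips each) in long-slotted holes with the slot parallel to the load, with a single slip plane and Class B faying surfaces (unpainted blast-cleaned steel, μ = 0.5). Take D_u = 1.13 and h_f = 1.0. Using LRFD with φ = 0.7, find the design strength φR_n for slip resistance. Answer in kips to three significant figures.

57 kips

R_n = μ · D_u · h_f · T_b · n_s · n_b = 0.5 × 1.13 × 1.0 × 24 × 1 × 6 = 81.36 kips.
Design strength φR_n = 0.7 × 81.36 = 57 kips.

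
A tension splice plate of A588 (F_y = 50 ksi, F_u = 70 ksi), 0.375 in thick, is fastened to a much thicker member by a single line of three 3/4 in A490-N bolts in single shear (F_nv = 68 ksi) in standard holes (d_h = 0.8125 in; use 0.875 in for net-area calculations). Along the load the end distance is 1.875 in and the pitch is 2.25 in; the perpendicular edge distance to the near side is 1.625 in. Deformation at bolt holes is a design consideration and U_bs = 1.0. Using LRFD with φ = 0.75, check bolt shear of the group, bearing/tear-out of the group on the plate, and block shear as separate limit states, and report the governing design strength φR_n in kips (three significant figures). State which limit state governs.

Bolt shear: A_b = π·0.75²/4 = 0.4418 in²; R_n = 68 × 0.4418 × 3 × 1 = 90.12 kips → 0.75 × 90.12 = 67.6 kips.
Bearing: edge l_c = 1.469, r_n = 46.27 kips; interior l_c = 1.438, r_n = 45.28 kips; R_n = 46.27 + 2·45.28 = 136.8 kips → 103 kips.
Block shear: A_gv = 2.391, A_nv = 1.57, A_nt = 0.4453 in²; R_n = min(0.6F_uA_nv, 0.6F_yA_gv) + U_bs·F_u·A_nt = 97.12 kips → 72.8 kips.
Bolt shear governs: 67.6 kips.

67.6 kips (bolt shear governs)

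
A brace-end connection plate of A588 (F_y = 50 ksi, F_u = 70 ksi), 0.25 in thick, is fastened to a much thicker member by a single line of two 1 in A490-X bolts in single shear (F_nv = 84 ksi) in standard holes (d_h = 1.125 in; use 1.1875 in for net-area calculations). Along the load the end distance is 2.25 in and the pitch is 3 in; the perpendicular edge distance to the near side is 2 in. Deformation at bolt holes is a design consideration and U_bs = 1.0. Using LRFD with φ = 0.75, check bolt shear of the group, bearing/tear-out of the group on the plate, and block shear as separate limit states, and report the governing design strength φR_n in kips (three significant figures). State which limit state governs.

Bolt shear: A_b = π·1²/4 = 0.7854 in²; R_n = 84 × 0.7854 × 2 × 1 = 131.9 kips → 0.75 × 131.9 = 99 kips.
Bearing: edge l_c = 1.688, r_n = 35.44 kips; interior l_c = 1.875, r_n = 39.38 kips; R_n = 35.44 + 1·39.38 = 74.81 kips → 56.1 kips.
Block shear: A_gv = 1.312, A_nv = 0.8672, A_nt = 0.3516 in²; R_n = min(0.6F_uA_nv, 0.6F_yA_gv) + U_bs·F_u·A_nt = 61.03 kips → 45.8 kips.
Block shear governs: 45.8 kips.

45.8 kips (block shear governs)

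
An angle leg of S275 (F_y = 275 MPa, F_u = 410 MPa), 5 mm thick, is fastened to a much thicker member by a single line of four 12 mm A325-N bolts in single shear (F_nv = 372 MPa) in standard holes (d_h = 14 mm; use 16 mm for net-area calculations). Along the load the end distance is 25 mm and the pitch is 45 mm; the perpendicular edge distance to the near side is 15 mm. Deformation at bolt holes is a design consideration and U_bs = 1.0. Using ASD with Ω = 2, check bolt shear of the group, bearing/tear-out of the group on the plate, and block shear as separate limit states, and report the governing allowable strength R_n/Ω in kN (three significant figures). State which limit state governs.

71.1 kN (block shear governs)

Bolt shear: A_b = π·12²/4 = 113.1 mm²; R_n = 372 × 113.1 × 4 × 1 / 1000 = 168.3 kN → 168.3 / 2 = 84.1 kN.
Bearing: edge l_c = 18, r_n = 44.28 kN; interior l_c = 31, r_n = 59.04 kN; R_n = 44.28 + 3·59.04 = 221.4 kN → 111 kN.
Block shear: A_gv = 800, A_nv = 520, A_nt = 35 mm²; R_n = min(0.6F_uA_nv, 0.6F_yA_gv) + U_bs·F_u·A_nt = 142.3 kN → 71.1 kN.
Block shear governs: 71.1 kN.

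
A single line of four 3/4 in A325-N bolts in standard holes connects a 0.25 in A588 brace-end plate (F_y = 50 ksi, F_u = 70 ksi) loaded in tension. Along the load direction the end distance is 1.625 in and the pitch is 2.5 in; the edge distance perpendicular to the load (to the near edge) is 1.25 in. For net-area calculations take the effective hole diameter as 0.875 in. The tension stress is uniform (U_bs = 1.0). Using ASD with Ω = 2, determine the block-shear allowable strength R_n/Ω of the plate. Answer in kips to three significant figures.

Shear plane L_v = 1.625 + 3·2.5 = 9.125 in; A_gv = 9.125 × 0.25 = 2.281 in².
A_nv = (9.125 − 3.5·0.875) × 0.25 = 1.516 in².
A_nt = (1.25 − 0.5·0.875) × 0.25 = 0.2031 in².
0.6 F_u A_nv = 63.66 kips; 0.6 F_y A_gv = 68.44 kips → shear rupture governs the shear term.
R_n = 63.66 + 1.0 × 70 × 0.2031 = 77.88 kips.
Allowable strength R_n/Ω = 77.88 / 2 = 38.9 kips.

38.9 kips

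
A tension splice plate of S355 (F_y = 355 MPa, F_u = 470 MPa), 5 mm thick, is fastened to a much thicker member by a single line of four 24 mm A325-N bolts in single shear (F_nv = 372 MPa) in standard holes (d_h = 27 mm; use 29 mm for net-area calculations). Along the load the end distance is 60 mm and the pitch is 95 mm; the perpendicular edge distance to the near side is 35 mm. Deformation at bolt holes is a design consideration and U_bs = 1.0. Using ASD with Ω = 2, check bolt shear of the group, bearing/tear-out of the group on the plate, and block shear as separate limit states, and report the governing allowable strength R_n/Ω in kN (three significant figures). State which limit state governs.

196 kN (block shear governs)

Bolt shear: A_b = π·24²/4 = 452.4 mm²; R_n = 372 × 452.4 × 4 × 1 / 1000 = 673.2 kN → 673.2 / 2 = 337 kN.
Bearing: edge l_c = 46.5, r_n = 131.1 kN; interior l_c = 68, r_n = 135.4 kN; R_n = 131.1 + 3·135.4 = 537.2 kN → 269 kN.
Block shear: A_gv = 1725, A_nv = 1218, A_nt = 102.5 mm²; R_n = min(0.6F_uA_nv, 0.6F_yA_gv) + U_bs·F_u·A_nt = 391.5 kN → 196 kN.
Block shear governs: 196 kN.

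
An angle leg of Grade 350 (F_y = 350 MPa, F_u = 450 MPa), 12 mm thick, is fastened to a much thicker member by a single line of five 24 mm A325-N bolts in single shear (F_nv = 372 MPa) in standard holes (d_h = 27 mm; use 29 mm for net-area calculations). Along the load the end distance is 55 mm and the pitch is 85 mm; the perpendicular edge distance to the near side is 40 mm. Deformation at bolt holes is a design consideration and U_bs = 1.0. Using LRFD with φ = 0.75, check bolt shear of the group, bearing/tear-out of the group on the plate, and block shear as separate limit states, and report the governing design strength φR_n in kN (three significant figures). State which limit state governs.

Bolt shear: A_b = π·24²/4 = 452.4 mm²; R_n = 372 × 452.4 × 5 × 1 / 1000 = 841.4 kN → 0.75 × 841.4 = 631 kN.
Bearing: edge l_c = 41.5, r_n = 268.9 kN; interior l_c = 58, r_n = 311 kN; R_n = 268.9 + 4·311 = 1513 kN → 1130 kN.
Block shear: A_gv = 4740, A_nv = 3174, A_nt = 306 mm²; R_n = min(0.6F_uA_nv, 0.6F_yA_gv) + U_bs·F_u·A_nt = 994.7 kN → 746 kN.
Bolt shear governs: 631 kN.

631 kN (bolt shear governs)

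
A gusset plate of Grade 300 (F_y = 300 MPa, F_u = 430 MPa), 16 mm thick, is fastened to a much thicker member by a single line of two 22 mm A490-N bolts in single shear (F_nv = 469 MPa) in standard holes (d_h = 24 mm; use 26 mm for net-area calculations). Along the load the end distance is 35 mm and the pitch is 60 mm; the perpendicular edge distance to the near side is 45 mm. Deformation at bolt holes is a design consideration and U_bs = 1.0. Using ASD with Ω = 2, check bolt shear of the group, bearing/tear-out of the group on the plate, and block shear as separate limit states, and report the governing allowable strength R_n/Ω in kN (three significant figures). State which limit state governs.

Bolt shear: A_b = π·22²/4 = 380.1 mm²; R_n = 469 × 380.1 × 2 × 1 / 1000 = 356.6 kN → 356.6 / 2 = 178 kN.
Bearing: edge l_c = 23, r_n = 189.9 kN; interior l_c = 36, r_n = 297.2 kN; R_n = 189.9 + 1·297.2 = 487.1 kN → 244 kN.
Block shear: A_gv = 1520, A_nv = 896, A_nt = 512 mm²; R_n = min(0.6F_uA_nv, 0.6F_yA_gv) + U_bs·F_u·A_nt = 451.3 kN → 226 kN.
Bolt shear governs: 178 kN.

178 kN (bolt shear governs)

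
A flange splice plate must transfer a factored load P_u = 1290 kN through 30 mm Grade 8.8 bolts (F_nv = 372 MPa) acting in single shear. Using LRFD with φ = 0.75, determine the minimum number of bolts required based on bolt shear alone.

7 bolts

A_b = π·30²/4 = 706.9 mm².
Per-bolt design strength φR_n = 0.75 × 372 × 706.9 × 1 / 1000 = 197.2 kN.
n ≥ 1290 / 197.2 = 6.541 → use 7 bolts.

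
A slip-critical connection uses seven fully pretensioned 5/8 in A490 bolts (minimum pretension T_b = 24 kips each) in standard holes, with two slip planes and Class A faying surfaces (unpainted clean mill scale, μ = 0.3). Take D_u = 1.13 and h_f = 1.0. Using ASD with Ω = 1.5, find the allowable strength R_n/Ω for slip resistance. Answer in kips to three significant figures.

75.9 kips

R_n = μ · D_u · h_f · T_b · n_s · n_b = 0.3 × 1.13 × 1.0 × 24 × 2 × 7 = 113.9 kips.
Allowable strength R_n/Ω = 113.9 / 1.5 = 75.9 kips.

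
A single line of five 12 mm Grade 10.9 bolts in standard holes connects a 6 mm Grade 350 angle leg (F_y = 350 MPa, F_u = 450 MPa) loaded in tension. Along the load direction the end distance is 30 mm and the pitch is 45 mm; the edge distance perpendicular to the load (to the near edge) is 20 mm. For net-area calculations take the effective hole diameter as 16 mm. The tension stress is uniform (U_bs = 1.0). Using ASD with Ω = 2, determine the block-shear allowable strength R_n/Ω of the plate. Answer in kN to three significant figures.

128 kN

Shear plane L_v = 30 + 4·45 = 210 mm; A_gv = 210 × 6 = 1260 mm².
A_nv = (210 − 4.5·16) × 6 = 828 mm².
A_nt = (20 − 0.5·16) × 6 = 72 mm².
0.6 F_u A_nv = 223.6 kN; 0.6 F_y A_gv = 264.6 kN → shear rupture governs the shear term.
R_n = 223.6 + 1.0 × 450 × 72 / 1000 = 256 kN.
Allowable strength R_n/Ω = 256 / 2 = 128 kN.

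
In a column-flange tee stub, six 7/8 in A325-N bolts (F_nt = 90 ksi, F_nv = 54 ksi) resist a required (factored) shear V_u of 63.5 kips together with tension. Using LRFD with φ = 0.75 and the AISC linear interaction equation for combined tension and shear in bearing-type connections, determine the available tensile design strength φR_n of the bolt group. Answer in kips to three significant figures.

211 kips

A_b = π·0.875²/4 = 0.6013 in²; f_rv = 63.5 / (6 × 0.6013) = 17.6 ksi.
F'_nt = 1.3 F_nt − (F_nt / φF_nv) f_rv = 1.3·90 − (90/(0.75·54))·17.6 = 77.89 ksi, capped at F_nt → F'_nt = 77.89 ksi.
R_n = F'_nt · A_b · n = 77.89 × 0.6013 × 6 = 281 kips.
Design strength φR_n = 0.75 × 281 = 211 kips.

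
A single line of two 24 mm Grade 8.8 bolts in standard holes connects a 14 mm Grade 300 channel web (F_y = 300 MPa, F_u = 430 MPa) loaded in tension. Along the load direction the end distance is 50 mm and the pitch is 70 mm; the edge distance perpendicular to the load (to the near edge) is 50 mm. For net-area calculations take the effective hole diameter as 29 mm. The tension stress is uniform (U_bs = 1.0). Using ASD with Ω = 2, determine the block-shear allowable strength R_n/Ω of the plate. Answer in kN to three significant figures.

245 kN

Shear plane L_v = 50 + 1·70 = 120 mm; A_gv = 120 × 14 = 1680 mm².
A_nv = (120 − 1.5·29) × 14 = 1071 mm².
A_nt = (50 − 0.5·29) × 14 = 497 mm².
0.6 F_u A_nv = 276.3 kN; 0.6 F_y A_gv = 302.4 kN → shear rupture governs the shear term.
R_n = 276.3 + 1.0 × 430 × 497 / 1000 = 490 kN.
Allowable strength R_n/Ω = 490 / 2 = 245 kN.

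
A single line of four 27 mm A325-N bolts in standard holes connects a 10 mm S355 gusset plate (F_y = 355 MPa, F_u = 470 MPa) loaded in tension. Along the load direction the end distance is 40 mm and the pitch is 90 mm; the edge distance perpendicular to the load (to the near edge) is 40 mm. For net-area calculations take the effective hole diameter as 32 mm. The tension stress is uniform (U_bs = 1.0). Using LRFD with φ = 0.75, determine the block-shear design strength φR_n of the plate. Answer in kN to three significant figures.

Shear plane L_v = 40 + 3·90 = 310 mm; A_gv = 310 × 10 = 3100 mm².
A_nv = (310 − 3.5·32) × 10 = 1980 mm².
A_nt = (40 − 0.5·32) × 10 = 240 mm².
0.6 F_u A_nv = 558.4 kN; 0.6 F_y A_gv = 660.3 kN → shear rupture governs the shear term.
R_n = 558.4 + 1.0 × 470 × 240 / 1000 = 671.2 kN.
Design strength φR_n = 0.75 × 671.2 = 503 kN.

503 kN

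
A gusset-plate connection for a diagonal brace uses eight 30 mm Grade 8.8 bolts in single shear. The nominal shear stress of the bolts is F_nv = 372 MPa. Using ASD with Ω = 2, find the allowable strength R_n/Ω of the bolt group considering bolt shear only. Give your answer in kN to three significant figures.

1050 kN

A_b = π × 30² / 4 = 706.9 mm².
R_n = F_nv · A_b · n · n_s = 372 × 706.9 × 8 × 1 / 1000 = 2104 kN.
Allowable strength R_n/Ω = 2104 / 2 = 1050 kN.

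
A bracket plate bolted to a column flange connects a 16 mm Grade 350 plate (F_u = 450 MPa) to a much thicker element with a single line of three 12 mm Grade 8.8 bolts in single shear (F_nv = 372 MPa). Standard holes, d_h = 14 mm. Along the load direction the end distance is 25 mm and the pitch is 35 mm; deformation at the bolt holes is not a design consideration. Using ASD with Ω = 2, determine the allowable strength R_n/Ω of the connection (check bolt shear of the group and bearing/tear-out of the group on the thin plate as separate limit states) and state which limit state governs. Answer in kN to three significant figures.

63.1 kN (bolt shear governs)

Bolt shear: A_b = π·12²/4 = 113.1 mm²; R_n = 372 × 113.1 × 3 × 1 / 1000 = 126.2 kN → 126.2 / 2 = 63.1 kN.
Bearing (1.5 l_c t F_u ≤ 3.0 d t F_u): upper limit = 3.0·12·16·450 / 1000 = 259.2 kN.
  Edge l_c = 25 − 14/2 = 18 → r_n = 194.4 kN; interior l_c = 35 − 14 = 21 → r_n = 226.8 kN.
  R_n,bearing = 1·194.4 + 2·226.8 = 648 kN → 648 / 2 = 324 kN.
Bolt shear governs: 63.1 kN.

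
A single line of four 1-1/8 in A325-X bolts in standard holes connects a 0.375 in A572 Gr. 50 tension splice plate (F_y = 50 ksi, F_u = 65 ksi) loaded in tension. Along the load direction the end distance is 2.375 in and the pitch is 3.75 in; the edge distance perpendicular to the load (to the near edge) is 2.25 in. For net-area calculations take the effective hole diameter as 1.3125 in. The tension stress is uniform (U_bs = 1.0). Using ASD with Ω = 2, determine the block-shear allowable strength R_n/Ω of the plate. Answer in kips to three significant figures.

85.5 kips

Shear plane L_v = 2.375 + 3·3.75 = 13.62 in; A_gv = 13.62 × 0.375 = 5.109 in².
A_nv = (13.62 − 3.5·1.3125) × 0.375 = 3.387 in².
A_nt = (2.25 − 0.5·1.3125) × 0.375 = 0.5977 in².
0.6 F_u A_nv = 132.1 kips; 0.6 F_y A_gv = 153.3 kips → shear rupture governs the shear term.
R_n = 132.1 + 1.0 × 65 × 0.5977 = 170.9 kips.
Allowable strength R_n/Ω = 170.9 / 2 = 85.5 kips.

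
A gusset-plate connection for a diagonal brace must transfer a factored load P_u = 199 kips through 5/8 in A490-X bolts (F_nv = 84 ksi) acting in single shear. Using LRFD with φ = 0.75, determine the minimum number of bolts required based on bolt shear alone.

11 bolts

A_b = π·0.625²/4 = 0.3068 in².
Per-bolt design strength φR_n = 0.75 × 84 × 0.3068 × 1 = 19.33 kips.
n ≥ 199 / 19.33 = 10.3 → use 11 bolts.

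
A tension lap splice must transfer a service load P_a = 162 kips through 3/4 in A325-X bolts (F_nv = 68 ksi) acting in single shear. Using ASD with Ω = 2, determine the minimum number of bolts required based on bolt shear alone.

11 bolts

A_b = π·0.75²/4 = 0.4418 in².
Per-bolt allowable strength R_n/Ω = 68 × 0.4418 × 1 / 2 = 15.02 kips.
n ≥ 162 / 15.02 = 10.79 → use 11 bolts.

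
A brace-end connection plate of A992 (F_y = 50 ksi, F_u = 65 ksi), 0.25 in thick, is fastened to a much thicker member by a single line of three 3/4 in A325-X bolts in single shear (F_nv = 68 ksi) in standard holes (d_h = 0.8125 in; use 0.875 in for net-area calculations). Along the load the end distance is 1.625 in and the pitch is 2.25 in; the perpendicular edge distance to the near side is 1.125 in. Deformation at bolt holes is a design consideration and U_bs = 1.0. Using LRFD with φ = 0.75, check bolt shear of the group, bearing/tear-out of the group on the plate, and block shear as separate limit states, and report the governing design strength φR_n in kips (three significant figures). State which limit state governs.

Bolt shear: A_b = π·0.75²/4 = 0.4418 in²; R_n = 68 × 0.4418 × 3 × 1 = 90.12 kips → 0.75 × 90.12 = 67.6 kips.
Bearing: edge l_c = 1.219, r_n = 23.77 kips; interior l_c = 1.438, r_n = 28.03 kips; R_n = 23.77 + 2·28.03 = 79.83 kips → 59.9 kips.
Block shear: A_gv = 1.531, A_nv = 0.9844, A_nt = 0.1719 in²; R_n = min(0.6F_uA_nv, 0.6F_yA_gv) + U_bs·F_u·A_nt = 49.56 kips → 37.2 kips.
Block shear governs: 37.2 kips.

37.2 kips (block shear governs)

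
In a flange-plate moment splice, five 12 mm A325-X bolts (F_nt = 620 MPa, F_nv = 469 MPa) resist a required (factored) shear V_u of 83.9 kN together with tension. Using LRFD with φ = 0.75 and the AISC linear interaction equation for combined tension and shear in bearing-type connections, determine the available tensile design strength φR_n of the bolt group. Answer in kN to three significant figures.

A_b = π·12²/4 = 113.1 mm²; f_rv = 83.9 × 1000 / (5 × 113.1) = 148.4 MPa.
F'_nt = 1.3 F_nt − (F_nt / φF_nv) f_rv = 1.3·620 − (620/(0.75·469))·148.4 = 544.5 MPa, capped at F_nt → F'_nt = 544.5 MPa.
R_n = F'_nt · A_b · n = 544.5 × 113.1 × 5 / 1000 = 307.9 kN.
Design strength φR_n = 0.75 × 307.9 = 231 kN.

231 kN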